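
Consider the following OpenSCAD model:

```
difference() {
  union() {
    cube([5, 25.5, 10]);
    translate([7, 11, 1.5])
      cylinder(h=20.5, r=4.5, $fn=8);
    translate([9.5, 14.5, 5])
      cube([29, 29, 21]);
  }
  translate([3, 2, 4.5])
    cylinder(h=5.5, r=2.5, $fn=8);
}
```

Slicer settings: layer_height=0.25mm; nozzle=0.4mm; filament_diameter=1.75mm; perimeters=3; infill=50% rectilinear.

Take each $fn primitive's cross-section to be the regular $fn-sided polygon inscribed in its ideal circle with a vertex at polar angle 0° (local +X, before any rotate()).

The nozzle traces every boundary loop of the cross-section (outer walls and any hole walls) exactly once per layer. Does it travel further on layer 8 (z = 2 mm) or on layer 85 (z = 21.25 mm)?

Layer 8 (z = 2): the 5×25.5 cube contributes its full rectangle (perimeter 61.00 mm); the r=4.5 cylinder at (7, 11) gives a regular 8-gon of circumradius 4.5 (constant along its height) (perimeter = 2·8·4.500·sin(180°/8) = 27.55 mm); the cube at (9.5, 14.5) is absent (z outside [5, 26]); Combining (union): the regions partially overlap (shared area 12.29 mm²), so the edge portions inside another operand are dropped and the merged outline is re-measured after clipping — boundary = 71.76 mm; the cylinder at (3, 2) is absent (z outside [4.5, 10]); After the difference (first − rest): none of the subtracted shapes is present at this height, so that combined region is unchanged — boundary = 71.76 mm. So its perimeter = 71.76 mm. Layer 85 (z = 21.25): the cube is absent (z outside [0, 10]); the r=4.5 cylinder at (7, 11) contributes a regular 8-gon of circumradius 4.5 (perimeter = 2·8·4.500·sin(180°/8) = 27.55 mm); the 29×29 cube at (9.5, 14.5) contributes its full rectangle (perimeter 116.00 mm); Combining (union): the 2 present regions are separate (no shared area or edge), so areas and boundary lengths simply add and each stays a separate island — boundary = 143.55 mm; the cylinder at (3, 2) is not intersected at this z (z outside [4.5, 10]); Taking the first minus the rest: none of the subtracted shapes is present at this height, so the result so far is unchanged — boundary = 143.55 mm. So its perimeter = 143.55 mm. Layer 85 is larger (143.55 vs 71.76 mm).

layer 85 (z = 21.25 mm)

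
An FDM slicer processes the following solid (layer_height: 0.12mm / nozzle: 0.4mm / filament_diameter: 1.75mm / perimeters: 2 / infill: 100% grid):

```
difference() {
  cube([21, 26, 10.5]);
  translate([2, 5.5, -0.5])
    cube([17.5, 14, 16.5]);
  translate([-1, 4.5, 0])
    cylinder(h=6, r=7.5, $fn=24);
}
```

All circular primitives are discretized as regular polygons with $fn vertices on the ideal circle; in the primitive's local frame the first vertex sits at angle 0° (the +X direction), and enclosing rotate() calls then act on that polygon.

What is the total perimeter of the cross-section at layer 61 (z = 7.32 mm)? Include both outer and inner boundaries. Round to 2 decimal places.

At z = 7.32 mm: the cube (footprint 21×26) is included at this height (perimeter 94.00 mm); the cube at (2, 5.5) (footprint 17.5×14) is included at this height (perimeter 63.00 mm); the cylinder at (-1, 4.5) is absent (z outside [0, 6]); Taking the first minus the rest: starting from the 21×26 cube, the 17.5×14 cube at (2, 5.5) lies wholly inside it (removes its full 245.00 mm² and its 63.00 mm outline becomes a hole wall) — boundary (outer + 1 inner loop) = 157.00 mm. Overall, the cross-section is one region with 1 hole. Total boundary length (outer + inner) = 157.00 mm.

157.00 mm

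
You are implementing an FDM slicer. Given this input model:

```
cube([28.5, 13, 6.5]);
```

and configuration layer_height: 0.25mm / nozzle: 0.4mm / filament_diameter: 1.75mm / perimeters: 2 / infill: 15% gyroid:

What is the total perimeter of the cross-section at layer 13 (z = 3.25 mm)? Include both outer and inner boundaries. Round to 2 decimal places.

At z = 3.25 mm: the cube is present — its section is the full 28.5×13 rectangle (perimeter 83.00 mm). Overall, the cross-section is a single solid region. Total boundary length (outer) = 83.00 mm.

83.00 mm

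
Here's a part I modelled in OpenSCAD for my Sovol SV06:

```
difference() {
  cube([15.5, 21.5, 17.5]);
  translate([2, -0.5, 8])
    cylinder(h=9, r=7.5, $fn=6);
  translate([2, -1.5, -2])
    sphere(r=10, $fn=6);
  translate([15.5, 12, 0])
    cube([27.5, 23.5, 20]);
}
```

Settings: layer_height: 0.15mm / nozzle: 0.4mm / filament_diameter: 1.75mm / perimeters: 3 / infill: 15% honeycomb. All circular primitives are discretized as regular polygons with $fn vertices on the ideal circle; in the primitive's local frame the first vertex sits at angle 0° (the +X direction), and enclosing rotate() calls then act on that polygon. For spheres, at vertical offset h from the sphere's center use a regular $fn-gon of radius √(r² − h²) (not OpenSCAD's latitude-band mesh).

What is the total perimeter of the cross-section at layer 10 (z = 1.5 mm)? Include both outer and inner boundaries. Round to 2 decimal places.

71.21 mm

At z = 1.5 mm: the cube is present — its section is the full 15.5×21.5 rectangle (perimeter 74.00 mm); the cylinder at (2, -0.5) is not intersected at this z (z outside [8, 17]); the r=10 sphere at (2, -1.5) slices to a regular 6-gon of circumradius 9.367 (√(r²−h²) with h=3.5 from center) (perimeter = 2·6·9.367·sin(180°/6) = 56.20 mm); the cube at (15.5, 12) is present — its section is the full 27.5×23.5 rectangle (perimeter 102.00 mm); After the difference (first − rest): starting from the 15.5×21.5 cube, the r=10 sphere at (2, -1.5) partially overlaps it — only the 56.82 mm² overlap (of its 227.98 mm²) is removed, clipping the outline; the 27.5×23.5 cube at (15.5, 12) misses the remaining region (no effect) — boundary = 71.21 mm. Overall, the cross-section is a single solid region. Total boundary length (outer) = 71.21 mm.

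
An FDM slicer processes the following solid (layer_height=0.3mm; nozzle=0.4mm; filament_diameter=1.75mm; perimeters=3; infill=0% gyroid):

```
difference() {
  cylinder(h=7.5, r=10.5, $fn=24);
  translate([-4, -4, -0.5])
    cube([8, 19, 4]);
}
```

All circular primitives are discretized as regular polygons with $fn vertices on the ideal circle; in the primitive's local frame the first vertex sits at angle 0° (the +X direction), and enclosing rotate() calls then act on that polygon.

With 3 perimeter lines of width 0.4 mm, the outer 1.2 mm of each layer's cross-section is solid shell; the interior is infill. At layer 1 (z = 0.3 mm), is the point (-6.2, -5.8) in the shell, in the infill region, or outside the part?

At z = 0.3 mm: the cylinder: section is a regular 24-gon, circumradius r=10.5; the cube at (-4, -4) (footprint 8×19) is included at this height; Subtracting the remaining from the first: starting from the r=10.5 cylinder, the 8×19 cube at (-4, -4) partially overlaps it — only the 113.43 mm² overlap (of its 152.00 mm²) is removed, clipping the outline — 1 connected region. Overall, the cross-section is a single solid region. The nearest boundary edge runs (-7.42, -7.42)→(-9.09, -5.25); distance from the point to it = 1.96 mm. The point is inside the cross-section and 1.96 mm from the nearest boundary — more than the 1.2 mm shell width (3 × 0.4), so it's in the infill interior.

infill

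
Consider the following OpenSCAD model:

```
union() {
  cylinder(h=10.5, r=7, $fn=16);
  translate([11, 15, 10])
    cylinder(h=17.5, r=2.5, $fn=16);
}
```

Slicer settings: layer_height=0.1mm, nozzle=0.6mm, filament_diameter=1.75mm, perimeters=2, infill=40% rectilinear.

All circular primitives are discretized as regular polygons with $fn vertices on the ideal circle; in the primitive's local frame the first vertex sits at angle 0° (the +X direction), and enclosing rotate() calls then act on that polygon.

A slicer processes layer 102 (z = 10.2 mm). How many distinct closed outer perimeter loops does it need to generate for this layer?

2

At z = 10.2 mm: the cylinder: section is a regular 16-gon, circumradius r=7; the r=2.5 cylinder at (11, 15) contributes a regular 16-gon of circumradius 2.5; Merging all regions: the 2 present regions are separate (no shared area or edge), so areas and boundary lengths simply add and each stays a separate island — 2 connected regions. The result has 2 disconnected regions.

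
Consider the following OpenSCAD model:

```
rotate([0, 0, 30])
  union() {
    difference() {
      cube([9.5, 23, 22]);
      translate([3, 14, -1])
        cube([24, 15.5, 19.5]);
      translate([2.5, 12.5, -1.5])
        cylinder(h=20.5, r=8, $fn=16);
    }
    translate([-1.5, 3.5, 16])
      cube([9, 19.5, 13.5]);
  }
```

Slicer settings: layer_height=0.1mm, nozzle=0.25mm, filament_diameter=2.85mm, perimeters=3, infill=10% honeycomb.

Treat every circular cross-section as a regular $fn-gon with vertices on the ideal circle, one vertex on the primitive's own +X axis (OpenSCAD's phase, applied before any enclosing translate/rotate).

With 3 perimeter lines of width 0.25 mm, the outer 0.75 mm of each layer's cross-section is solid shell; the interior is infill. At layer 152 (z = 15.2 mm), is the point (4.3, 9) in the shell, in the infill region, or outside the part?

infill

At z = 15.2 mm: the 9.5×23 cube contributes its full rectangle; the cube at (3, 14) is present — its section is the full 24×15.5 rectangle; the r=8 cylinder at (2.5, 12.5) contributes a regular 16-gon of circumradius 8; After the difference (first − rest): starting from the 9.5×23 cube, the 24×15.5 cube at (3, 14) partially overlaps it — only the 58.50 mm² overlap (of its 372.00 mm²) is removed, clipping the outline; the r=8 cylinder at (2.5, 12.5) partially overlaps it — only the 99.22 mm² overlap (of its 195.93 mm²) is removed, clipping the outline — 2 connected regions; the cube at (-1.5, 3.5) does not reach this height (z outside [16, 29.5]); Taking the union: only that combined region is present, so the union is just that shape — 2 connected regions; (whole slice rotated 30° about Z — lengths, areas and connectivity unchanged). Overall, the cross-section has 2 separate islands. Undo the 30° rotation: the query point maps to (8.224, 5.644) in the un-rotated model frame. The nearest boundary edge runs (5.56, 5.11)→(8.16, 6.84); distance from the point to it = 1.03 mm. (Shell/infill is judged within the island containing the point — the largest one.) The point is inside the cross-section and 1.03 mm from the nearest boundary — more than the 0.75 mm shell width (3 × 0.25), so it's in the infill interior.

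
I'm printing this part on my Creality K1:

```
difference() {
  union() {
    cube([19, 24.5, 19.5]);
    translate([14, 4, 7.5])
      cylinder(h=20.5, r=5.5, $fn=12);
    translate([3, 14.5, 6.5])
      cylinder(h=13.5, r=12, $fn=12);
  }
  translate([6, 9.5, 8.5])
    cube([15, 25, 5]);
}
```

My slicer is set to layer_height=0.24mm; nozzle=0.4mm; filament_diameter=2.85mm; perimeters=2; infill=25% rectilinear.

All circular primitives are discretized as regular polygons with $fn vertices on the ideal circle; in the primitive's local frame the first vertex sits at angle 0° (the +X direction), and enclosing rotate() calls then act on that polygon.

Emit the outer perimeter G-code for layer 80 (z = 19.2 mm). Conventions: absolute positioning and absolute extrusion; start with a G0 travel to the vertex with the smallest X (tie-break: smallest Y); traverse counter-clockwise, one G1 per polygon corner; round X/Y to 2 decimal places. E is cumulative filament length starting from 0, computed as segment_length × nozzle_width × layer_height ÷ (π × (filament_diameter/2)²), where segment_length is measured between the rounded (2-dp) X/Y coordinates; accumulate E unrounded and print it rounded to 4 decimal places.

At z = 19.2 mm: the cube is present — its section is the full 19×24.5 rectangle; the cylinder at (14, 4): section is a regular 12-gon, circumradius r=5.5; the cylinder at (3, 14.5): section is a regular 12-gon, circumradius r=12; Merging all regions: the regions partially overlap (shared area 356.55 mm²), so overlapping operands fuse into one piece — 1 connected region; the cube at (6, 9.5) does not reach this height (z outside [8.5, 13.5]); Subtracting the remaining from the first: none of the subtracted shapes is present at this height, so the result so far is unchanged — 1 connected region. The outline is a single polygon with 20 vertices. Extrusion per mm of travel: 0.4 × 0.24 / (π × 1.425²) = 0.015048. Accumulating E over each segment gives final E = 1.4791.

G0 X-9.00 Y14.50 Z19.20
G1 X-7.39 Y8.50 E0.0935
G1 X-3.00 Y4.11 E0.1869
G1 X0.00 Y3.30 E0.2337
G1 X0.00 Y0.00 E0.2833
G1 X10.49 Y0.00 E0.4412
G1 X11.25 Y-0.76 E0.4574
G1 X14.00 Y-1.50 E0.5002
G1 X16.75 Y-0.76 E0.5431
G1 X17.51 Y0.00 E0.5593
G1 X19.00 Y0.00 E0.5817
G1 X19.00 Y2.13 E0.6137
G1 X19.50 Y4.00 E0.6429
G1 X19.00 Y5.87 E0.6720
G1 X19.00 Y24.50 E0.9523
G1 X9.39 Y24.50 E1.0970
G1 X9.00 Y24.89 E1.1053
G1 X3.00 Y26.50 E1.1987
G1 X-3.00 Y24.89 E1.2922
G1 X-7.39 Y20.50 E1.3856
G1 X-9.00 Y14.50 E1.4791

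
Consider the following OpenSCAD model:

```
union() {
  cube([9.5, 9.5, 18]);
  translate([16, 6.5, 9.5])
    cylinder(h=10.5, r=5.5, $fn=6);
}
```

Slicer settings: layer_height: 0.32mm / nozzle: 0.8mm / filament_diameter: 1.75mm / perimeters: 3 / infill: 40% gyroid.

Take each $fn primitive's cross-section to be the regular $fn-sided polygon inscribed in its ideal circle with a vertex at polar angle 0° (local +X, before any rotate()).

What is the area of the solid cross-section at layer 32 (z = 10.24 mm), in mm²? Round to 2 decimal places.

At z = 10.24 mm: the 9.5×9.5 cube contributes its full rectangle (area 90.25 mm²); the r=5.5 cylinder at (16, 6.5) contributes a regular 6-gon of circumradius 5.5 (area = (6/2)·5.500²·sin(360°/6) = 78.59 mm²); Merging all regions: the 2 present regions are separate (no shared area or edge), so areas and boundary lengths simply add and each stays a separate island — area = 168.84 mm². Overall, the cross-section has 2 separate islands. Net area = 168.84 mm².

168.84 mm²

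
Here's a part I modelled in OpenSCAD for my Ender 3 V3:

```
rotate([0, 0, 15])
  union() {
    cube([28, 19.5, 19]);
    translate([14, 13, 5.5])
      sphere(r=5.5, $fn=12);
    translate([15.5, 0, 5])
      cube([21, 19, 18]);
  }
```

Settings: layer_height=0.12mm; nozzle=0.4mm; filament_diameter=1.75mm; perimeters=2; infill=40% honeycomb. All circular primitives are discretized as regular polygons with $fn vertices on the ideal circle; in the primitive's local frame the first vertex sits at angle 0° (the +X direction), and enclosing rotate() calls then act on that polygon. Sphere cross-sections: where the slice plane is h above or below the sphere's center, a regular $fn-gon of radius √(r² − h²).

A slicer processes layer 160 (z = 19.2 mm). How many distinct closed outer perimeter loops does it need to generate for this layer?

1

At z = 19.2 mm: the cube is not intersected at this z (z outside [0, 19]); the sphere at (14, 13) is absent (|z−center|=13.700 > r=5.5); the cube at (15.5, 0) is present — its section is the full 21×19 rectangle; Taking the union: only the 21×19 cube at (15.5, 0) is present, so the union is just that shape — 1 connected region; (rotated 15° about Z; rotation is an isometry so areas/perimeters/island counts are preserved). The result has 1 disconnected region.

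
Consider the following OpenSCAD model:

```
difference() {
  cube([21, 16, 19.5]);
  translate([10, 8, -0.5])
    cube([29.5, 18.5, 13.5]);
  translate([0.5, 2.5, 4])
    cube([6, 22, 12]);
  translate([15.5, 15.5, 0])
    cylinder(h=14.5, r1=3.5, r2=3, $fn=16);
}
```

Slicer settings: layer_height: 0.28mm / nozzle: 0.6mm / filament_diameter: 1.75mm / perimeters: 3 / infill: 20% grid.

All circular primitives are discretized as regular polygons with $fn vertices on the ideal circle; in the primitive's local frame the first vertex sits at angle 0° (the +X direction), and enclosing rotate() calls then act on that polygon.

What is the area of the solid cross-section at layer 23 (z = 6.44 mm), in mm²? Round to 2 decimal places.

167.00 mm²

At z = 6.44 mm: the cube is present — its section is the full 21×16 rectangle (area 336.00 mm²); the cube at (10, 8) (footprint 29.5×18.5) is included at this height (area 545.75 mm²); the cube at (0.5, 2.5) is present — its section is the full 6×22 rectangle (area 132.00 mm²); the cone at (15.5, 15.5) contributes a regular 16-gon of circumradius 3.278 (interpolated between r1=3.5 and r2=3 at t=0.444) (area = (16/2)·3.278²·sin(360°/16) = 32.89 mm²); Taking the first minus the rest: starting from the 21×16 cube (336.00 mm²), the 29.5×18.5 cube at (10, 8) partially overlaps it — only the 88.00 mm² overlap (of its 545.75 mm²) is removed, clipping the outline; the 6×22 cube at (0.5, 2.5) partially overlaps it — only the 81.00 mm² overlap (of its 132.00 mm²) is removed, clipping the outline; the cone at (15.5, 15.5) misses the remaining region (no effect) — area = 167.00 mm². Overall, the cross-section is a single solid region. Net area = 167.00 mm².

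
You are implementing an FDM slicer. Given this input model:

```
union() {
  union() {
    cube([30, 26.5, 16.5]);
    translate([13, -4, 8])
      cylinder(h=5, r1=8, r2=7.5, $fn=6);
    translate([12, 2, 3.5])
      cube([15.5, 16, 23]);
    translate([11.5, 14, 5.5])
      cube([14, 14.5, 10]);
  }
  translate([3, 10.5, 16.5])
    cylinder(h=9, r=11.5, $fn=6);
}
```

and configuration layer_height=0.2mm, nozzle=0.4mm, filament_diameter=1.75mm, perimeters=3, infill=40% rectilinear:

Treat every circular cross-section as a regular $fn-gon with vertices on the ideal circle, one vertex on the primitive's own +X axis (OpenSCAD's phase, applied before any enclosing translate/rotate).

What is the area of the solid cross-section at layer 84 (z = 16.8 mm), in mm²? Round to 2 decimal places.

580.77 mm²

At z = 16.8 mm: the cube is absent (z outside [0, 16.5]); the cone at (13, -4) does not reach this height (z outside [8, 13]); the cube at (12, 2) is present — its section is the full 15.5×16 rectangle (area 248.00 mm²); the cube at (11.5, 14) does not reach this height (z outside [5.5, 15.5]); Taking the union: only the 15.5×16 cube at (12, 2) is present, so the union is just that shape — area = 248.00 mm²; the r=11.5 cylinder at (3, 10.5) contributes a regular 6-gon of circumradius 11.5 (area = (6/2)·11.500²·sin(360°/6) = 343.60 mm²); Merging all regions: the regions partially overlap — summed areas 591.60 mm² minus the doubly-counted overlap 10.83 mm² gives 580.77 mm² — area = 580.77 mm². Overall, the cross-section is a single solid region. Net area = 580.77 mm².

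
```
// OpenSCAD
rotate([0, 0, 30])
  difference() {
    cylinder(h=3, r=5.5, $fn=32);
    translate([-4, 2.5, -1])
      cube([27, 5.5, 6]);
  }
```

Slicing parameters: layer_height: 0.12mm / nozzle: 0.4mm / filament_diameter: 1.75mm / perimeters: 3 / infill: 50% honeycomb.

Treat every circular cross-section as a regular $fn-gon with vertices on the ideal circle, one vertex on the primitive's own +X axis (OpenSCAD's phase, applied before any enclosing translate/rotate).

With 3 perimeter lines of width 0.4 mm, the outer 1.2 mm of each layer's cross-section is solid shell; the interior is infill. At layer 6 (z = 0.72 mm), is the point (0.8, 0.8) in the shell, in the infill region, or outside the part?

infill

At z = 0.72 mm: the r=5.5 cylinder contributes a regular 32-gon of circumradius 5.5; the cube at (-4, 2.5) (footprint 27×5.5) is included at this height; Taking the first minus the rest: starting from the r=5.5 cylinder, the 27×5.5 cube at (-4, 2.5) partially overlaps it — only the 20.18 mm² overlap (of its 148.50 mm²) is removed, clipping the outline — 1 connected region; (rotated 30° about Z; rotation is an isometry so areas/perimeters/island counts are preserved). Overall, the cross-section is a single solid region. Undo the 30° rotation: the query point maps to (1.093, 0.293) in the un-rotated model frame. The nearest boundary edge runs (-4.00, 2.50)→(4.87, 2.50); distance from the point to it = 2.21 mm. The point is inside the cross-section and 2.21 mm from the nearest boundary — more than the 1.2 mm shell width (3 × 0.4), so it's in the infill interior.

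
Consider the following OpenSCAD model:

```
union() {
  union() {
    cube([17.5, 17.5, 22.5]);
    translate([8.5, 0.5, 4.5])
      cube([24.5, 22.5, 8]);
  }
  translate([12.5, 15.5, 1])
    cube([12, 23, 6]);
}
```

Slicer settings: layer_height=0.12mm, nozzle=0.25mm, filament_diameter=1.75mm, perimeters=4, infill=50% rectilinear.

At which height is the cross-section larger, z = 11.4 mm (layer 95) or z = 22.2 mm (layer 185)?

Layer 95 (z = 11.4): the cube is present — its section is the full 17.5×17.5 rectangle (area 306.25 mm²); the cube at (8.5, 0.5) is present — its section is the full 24.5×22.5 rectangle (area 551.25 mm²); Taking the union: the regions partially overlap — summed areas 857.50 mm² minus the doubly-counted overlap 153.00 mm² gives 704.50 mm² — area = 704.50 mm²; the cube at (12.5, 15.5) is not intersected at this z (z outside [1, 7]); Taking the union: only the result so far is present, so the union is just that shape — area = 704.50 mm². So its area = 704.50 mm². Layer 185 (z = 22.2): the 17.5×17.5 cube contributes its full rectangle (area 306.25 mm²); the cube at (8.5, 0.5) does not reach this height (z outside [4.5, 12.5]); Combining (union): only the 17.5×17.5 cube is present, so the union is just that shape — area = 306.25 mm²; the cube at (12.5, 15.5) is not intersected at this z (z outside [1, 7]); Merging all regions: only that combined region is present, so the union is just that shape — area = 306.25 mm². So its area = 306.25 mm². Layer 95 is larger (704.50 vs 306.25 mm²).

layer 95 (z = 11.4 mm)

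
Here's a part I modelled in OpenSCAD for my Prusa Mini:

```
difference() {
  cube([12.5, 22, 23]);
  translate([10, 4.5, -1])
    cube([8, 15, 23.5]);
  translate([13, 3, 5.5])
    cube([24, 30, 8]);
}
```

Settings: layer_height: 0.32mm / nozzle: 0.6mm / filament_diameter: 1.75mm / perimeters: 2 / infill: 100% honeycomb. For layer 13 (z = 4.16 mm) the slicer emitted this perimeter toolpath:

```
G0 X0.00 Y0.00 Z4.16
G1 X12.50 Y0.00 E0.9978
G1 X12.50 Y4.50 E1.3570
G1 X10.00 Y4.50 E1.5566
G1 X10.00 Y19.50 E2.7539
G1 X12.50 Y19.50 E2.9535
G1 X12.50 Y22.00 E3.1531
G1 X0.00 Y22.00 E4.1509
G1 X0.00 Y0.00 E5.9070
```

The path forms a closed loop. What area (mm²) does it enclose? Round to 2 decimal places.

Apply the shoelace formula to the sequence of (X, Y) vertices; enclosed area = 237.50 mm².

237.50 mm²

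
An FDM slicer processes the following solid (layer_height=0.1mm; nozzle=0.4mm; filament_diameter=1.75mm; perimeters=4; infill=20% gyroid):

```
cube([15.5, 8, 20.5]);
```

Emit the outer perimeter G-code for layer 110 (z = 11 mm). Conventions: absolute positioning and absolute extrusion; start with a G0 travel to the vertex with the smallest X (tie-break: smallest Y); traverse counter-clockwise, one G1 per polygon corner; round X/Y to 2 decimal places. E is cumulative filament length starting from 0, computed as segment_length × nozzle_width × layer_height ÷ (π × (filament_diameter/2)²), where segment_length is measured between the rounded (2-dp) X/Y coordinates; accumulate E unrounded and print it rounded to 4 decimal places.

G0 X0.00 Y0.00 Z11.00
G1 X15.50 Y0.00 E0.2578
G1 X15.50 Y8.00 E0.3908
G1 X0.00 Y8.00 E0.6486
G1 X0.00 Y0.00 E0.7816

At z = 11 mm: the cube is present — its section is the full 15.5×8 rectangle. The outline is a single polygon with 4 vertices. Extrusion per mm of travel: 0.4 × 0.1 / (π × 0.875²) = 0.016630. Accumulating E over each segment gives final E = 0.7816.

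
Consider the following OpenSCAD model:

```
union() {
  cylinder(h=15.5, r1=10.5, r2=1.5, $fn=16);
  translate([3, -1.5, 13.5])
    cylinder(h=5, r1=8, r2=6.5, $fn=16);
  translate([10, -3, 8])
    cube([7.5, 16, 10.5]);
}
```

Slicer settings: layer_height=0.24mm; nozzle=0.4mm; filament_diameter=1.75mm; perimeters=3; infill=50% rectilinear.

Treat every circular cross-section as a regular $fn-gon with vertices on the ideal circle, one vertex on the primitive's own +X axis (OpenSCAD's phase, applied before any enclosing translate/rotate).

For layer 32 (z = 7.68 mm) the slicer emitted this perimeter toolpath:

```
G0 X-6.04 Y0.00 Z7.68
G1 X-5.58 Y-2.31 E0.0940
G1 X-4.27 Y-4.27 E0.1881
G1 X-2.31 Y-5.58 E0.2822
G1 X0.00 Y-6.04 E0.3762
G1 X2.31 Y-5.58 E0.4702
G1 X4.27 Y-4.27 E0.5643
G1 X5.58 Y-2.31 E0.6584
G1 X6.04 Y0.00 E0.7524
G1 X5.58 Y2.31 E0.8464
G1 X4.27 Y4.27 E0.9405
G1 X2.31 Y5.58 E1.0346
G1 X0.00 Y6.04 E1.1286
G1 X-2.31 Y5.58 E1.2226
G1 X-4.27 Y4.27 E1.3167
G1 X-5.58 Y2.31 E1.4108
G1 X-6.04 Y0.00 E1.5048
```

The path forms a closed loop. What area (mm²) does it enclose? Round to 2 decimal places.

111.66 mm²

Apply the shoelace formula to the sequence of (X, Y) vertices; enclosed area = 111.66 mm².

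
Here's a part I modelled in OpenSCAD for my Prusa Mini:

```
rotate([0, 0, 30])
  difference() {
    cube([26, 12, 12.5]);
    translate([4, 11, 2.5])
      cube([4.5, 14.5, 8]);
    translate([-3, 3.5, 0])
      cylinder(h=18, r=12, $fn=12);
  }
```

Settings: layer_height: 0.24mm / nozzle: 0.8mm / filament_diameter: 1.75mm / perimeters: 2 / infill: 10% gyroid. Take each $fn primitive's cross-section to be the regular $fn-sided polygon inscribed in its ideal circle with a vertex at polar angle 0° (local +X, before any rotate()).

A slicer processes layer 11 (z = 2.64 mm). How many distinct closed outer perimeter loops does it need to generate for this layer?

1

At z = 2.64 mm: the cube is present — its section is the full 26×12 rectangle; the cube at (4, 11) is present — its section is the full 4.5×14.5 rectangle; the r=12 cylinder at (-3, 3.5) contributes a regular 12-gon of circumradius 12; Taking the first minus the rest: starting from the 26×12 cube, the 4.5×14.5 cube at (4, 11) partially overlaps it — only the 4.50 mm² overlap (of its 65.25 mm²) is removed, clipping the outline; the r=12 cylinder at (-3, 3.5) partially overlaps it — only the 93.00 mm² overlap (of its 432.00 mm²) is removed, clipping the outline — 1 connected region; (whole slice rotated 30° about Z — lengths, areas and connectivity unchanged). The result has 1 disconnected region.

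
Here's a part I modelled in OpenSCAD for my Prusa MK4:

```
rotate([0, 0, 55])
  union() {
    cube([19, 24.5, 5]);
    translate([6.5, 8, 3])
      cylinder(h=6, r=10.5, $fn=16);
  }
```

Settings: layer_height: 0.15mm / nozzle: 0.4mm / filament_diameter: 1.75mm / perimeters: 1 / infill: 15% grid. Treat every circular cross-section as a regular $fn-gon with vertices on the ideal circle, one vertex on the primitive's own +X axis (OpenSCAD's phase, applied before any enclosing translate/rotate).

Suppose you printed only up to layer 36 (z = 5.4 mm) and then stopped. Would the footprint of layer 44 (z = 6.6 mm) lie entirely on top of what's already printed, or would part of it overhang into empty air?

entirely on top

Compare the two slices. At z = 5.4: the cube is not intersected at this z (z outside [0, 5]); the cylinder at (6.5, 8): section is a regular 16-gon, circumradius r=10.5 (area = (16/2)·10.500²·sin(360°/16) = 337.53 mm²); Merging all regions: only the r=10.5 cylinder at (6.5, 8) is present, so the union is just that shape — area = 337.53 mm²; (whole slice rotated 55° about Z — lengths, areas and connectivity unchanged). At z = 6.6: the cube is not intersected at this z (z outside [0, 5]); the r=10.5 cylinder at (6.5, 8) gives a regular 16-gon of circumradius 10.5 (constant along its height) (area = (16/2)·10.500²·sin(360°/16) = 337.53 mm²); Merging all regions: only the r=10.5 cylinder at (6.5, 8) is present, so the union is just that shape — area = 337.53 mm²; (rotated 55° about Z; rotation is an isometry so areas/perimeters/island counts are preserved). Checking containment: the cross-section at z = 6.6 is a subset of the cross-section at z = 5.4.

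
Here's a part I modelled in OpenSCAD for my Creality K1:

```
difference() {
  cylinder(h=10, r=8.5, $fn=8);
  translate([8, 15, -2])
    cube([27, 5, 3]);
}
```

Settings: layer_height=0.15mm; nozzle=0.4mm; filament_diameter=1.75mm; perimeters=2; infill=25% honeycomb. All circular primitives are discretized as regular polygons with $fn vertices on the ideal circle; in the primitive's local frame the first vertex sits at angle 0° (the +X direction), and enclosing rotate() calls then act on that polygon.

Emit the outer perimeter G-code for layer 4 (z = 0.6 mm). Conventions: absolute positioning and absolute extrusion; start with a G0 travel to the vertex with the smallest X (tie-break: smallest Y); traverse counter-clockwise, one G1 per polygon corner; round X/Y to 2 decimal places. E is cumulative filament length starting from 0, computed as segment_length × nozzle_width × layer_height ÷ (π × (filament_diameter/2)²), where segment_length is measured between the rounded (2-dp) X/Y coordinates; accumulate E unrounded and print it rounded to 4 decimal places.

G0 X-8.50 Y0.00 Z0.60
G1 X-6.01 Y-6.01 E0.1623
G1 X0.00 Y-8.50 E0.3246
G1 X6.01 Y-6.01 E0.4868
G1 X8.50 Y0.00 E0.6491
G1 X6.01 Y6.01 E0.8114
G1 X0.00 Y8.50 E0.9737
G1 X-6.01 Y6.01 E1.1359
G1 X-8.50 Y0.00 E1.2982

At z = 0.6 mm: the r=8.5 cylinder gives a regular 8-gon of circumradius 8.5 (constant along its height); the cube at (8, 15) (footprint 27×5) is included at this height; Subtracting the remaining from the first: starting from the r=8.5 cylinder, the 27×5 cube at (8, 15) misses the remaining region (no effect) — 1 connected region. The outline is a single polygon with 8 vertices. Extrusion per mm of travel: 0.4 × 0.15 / (π × 0.875²) = 0.024945. Accumulating E over each segment gives final E = 1.2982.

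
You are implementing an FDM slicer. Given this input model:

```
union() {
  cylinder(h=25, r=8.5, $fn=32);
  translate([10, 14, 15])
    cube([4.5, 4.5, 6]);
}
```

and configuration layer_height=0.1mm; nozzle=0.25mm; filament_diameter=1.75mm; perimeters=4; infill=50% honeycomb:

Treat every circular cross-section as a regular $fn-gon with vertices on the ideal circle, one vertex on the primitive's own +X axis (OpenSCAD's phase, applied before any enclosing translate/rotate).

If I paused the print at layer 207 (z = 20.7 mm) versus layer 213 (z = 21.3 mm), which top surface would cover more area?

Layer 207 (z = 20.7): the r=8.5 cylinder contributes a regular 32-gon of circumradius 8.5 (area = (32/2)·8.500²·sin(360°/32) = 225.52 mm²); the cube at (10, 14) is present — its section is the full 4.5×4.5 rectangle (area 20.25 mm²); Merging all regions: the 2 present regions are separate (no shared area or edge), so areas and boundary lengths simply add and each stays a separate island — area = 245.77 mm². So its area = 245.77 mm². Layer 213 (z = 21.3): the r=8.5 cylinder contributes a regular 32-gon of circumradius 8.5 (area = (32/2)·8.500²·sin(360°/32) = 225.52 mm²); the cube at (10, 14) is not intersected at this z (z outside [15, 21]); Taking the union: only the r=8.5 cylinder is present, so the union is just that shape — area = 225.52 mm². So its area = 225.52 mm². Layer 207 is larger (245.77 vs 225.52 mm²).

layer 207 (z = 20.7 mm)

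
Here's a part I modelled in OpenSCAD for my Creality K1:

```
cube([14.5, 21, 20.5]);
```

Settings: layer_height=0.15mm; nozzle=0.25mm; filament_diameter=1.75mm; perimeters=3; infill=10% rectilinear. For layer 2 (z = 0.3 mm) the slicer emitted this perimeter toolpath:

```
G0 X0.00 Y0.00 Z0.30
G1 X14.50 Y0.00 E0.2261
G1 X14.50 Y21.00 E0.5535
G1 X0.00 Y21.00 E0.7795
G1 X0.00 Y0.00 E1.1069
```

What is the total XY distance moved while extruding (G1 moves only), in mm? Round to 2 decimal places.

Sum the Euclidean lengths of each G1 segment: total = 71.00 mm.

71.00 mm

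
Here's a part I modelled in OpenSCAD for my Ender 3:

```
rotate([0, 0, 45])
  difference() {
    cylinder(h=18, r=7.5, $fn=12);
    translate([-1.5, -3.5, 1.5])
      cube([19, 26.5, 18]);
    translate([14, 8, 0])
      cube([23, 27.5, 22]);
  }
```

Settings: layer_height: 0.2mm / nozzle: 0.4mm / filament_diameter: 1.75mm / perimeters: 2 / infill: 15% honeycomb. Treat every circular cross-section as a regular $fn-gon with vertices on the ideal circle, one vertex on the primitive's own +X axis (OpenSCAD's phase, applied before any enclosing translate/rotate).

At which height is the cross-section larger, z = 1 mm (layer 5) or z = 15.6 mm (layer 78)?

Layer 5 (z = 1): the cylinder: section is a regular 12-gon, circumradius r=7.5 (area = (12/2)·7.500²·sin(360°/12) = 168.75 mm²); the cube at (-1.5, -3.5) does not reach this height (z outside [1.5, 19.5]); the cube at (14, 8) is present — its section is the full 23×27.5 rectangle (area 632.50 mm²); Subtracting the remaining from the first: starting from the r=7.5 cylinder (168.75 mm²), the 23×27.5 cube at (14, 8) misses the remaining region (no effect) — area = 168.75 mm²; (whole slice rotated 45° about Z — lengths, areas and connectivity unchanged). So its area = 168.75 mm². Layer 78 (z = 15.6): the cylinder: section is a regular 12-gon, circumradius r=7.5 (area = (12/2)·7.500²·sin(360°/12) = 168.75 mm²); the 19×26.5 cube at (-1.5, -3.5) contributes its full rectangle (area 503.50 mm²); the 23×27.5 cube at (14, 8) contributes its full rectangle (area 632.50 mm²); Subtracting the remaining from the first: starting from the r=7.5 cylinder (168.75 mm²), the 19×26.5 cube at (-1.5, -3.5) partially overlaps it — only the 82.99 mm² overlap (of its 503.50 mm²) is removed, clipping the outline; the 23×27.5 cube at (14, 8) misses the remaining region (no effect) — area = 85.76 mm²; (whole slice rotated 45° about Z — lengths, areas and connectivity unchanged). So its area = 85.76 mm². Layer 5 is larger (168.75 vs 85.76 mm²).

layer 5 (z = 1 mm)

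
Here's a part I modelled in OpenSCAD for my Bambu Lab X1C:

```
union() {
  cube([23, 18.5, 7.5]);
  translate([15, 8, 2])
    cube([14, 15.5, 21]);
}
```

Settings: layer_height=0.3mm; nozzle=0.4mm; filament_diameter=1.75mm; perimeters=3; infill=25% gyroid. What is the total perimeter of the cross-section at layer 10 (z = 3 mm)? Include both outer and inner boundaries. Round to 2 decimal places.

At z = 3 mm: the cube is present — its section is the full 23×18.5 rectangle (perimeter 83.00 mm); the cube at (15, 8) is present — its section is the full 14×15.5 rectangle (perimeter 59.00 mm); Combining (union): the regions partially overlap (shared area 84.00 mm²), so the edge portions inside another operand are dropped and the merged outline is re-measured after clipping — boundary = 105.00 mm. Overall, the cross-section is a single solid region. Total boundary length (outer) = 105.00 mm.

105.00 mm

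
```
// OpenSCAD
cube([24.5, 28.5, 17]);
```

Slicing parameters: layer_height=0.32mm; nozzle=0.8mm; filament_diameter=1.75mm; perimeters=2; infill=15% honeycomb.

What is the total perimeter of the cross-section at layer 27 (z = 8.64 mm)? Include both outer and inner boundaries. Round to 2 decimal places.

At z = 8.64 mm: the cube is present — its section is the full 24.5×28.5 rectangle (perimeter 106.00 mm). Overall, the cross-section is a single solid region. Total boundary length (outer) = 106.00 mm.

106.00 mm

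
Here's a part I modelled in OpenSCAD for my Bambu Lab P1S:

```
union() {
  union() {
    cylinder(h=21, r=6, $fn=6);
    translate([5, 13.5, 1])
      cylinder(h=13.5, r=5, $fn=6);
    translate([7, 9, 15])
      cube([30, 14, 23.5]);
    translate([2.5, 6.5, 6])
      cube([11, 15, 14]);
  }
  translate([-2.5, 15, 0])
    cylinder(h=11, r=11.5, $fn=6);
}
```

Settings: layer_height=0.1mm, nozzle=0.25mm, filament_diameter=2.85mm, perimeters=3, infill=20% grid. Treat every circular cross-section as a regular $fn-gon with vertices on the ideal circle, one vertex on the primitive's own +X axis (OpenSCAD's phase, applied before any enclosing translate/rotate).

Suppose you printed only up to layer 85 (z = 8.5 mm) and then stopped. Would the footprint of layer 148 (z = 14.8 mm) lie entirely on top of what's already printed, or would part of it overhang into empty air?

entirely on top

Compare the two slices. At z = 8.5: the r=6 cylinder contributes a regular 6-gon of circumradius 6 (area = (6/2)·6.000²·sin(360°/6) = 93.53 mm²); the cylinder at (5, 13.5): section is a regular 6-gon, circumradius r=5 (area = (6/2)·5.000²·sin(360°/6) = 64.95 mm²); the cube at (7, 9) does not reach this height (z outside [15, 38.5]); the cube at (2.5, 6.5) (footprint 11×15) is included at this height (area 165.00 mm²); Merging all regions: the regions partially overlap — summed areas 323.48 mm² minus the doubly-counted overlap 54.13 mm² gives 269.36 mm² — area = 269.36 mm²; the cylinder at (-2.5, 15): section is a regular 6-gon, circumradius r=11.5 (area = (6/2)·11.500²·sin(360°/6) = 343.60 mm²); Taking the union: the regions partially overlap — summed areas 612.95 mm² minus the doubly-counted overlap 76.22 mm² gives 536.73 mm² — area = 536.73 mm². At z = 14.8: the r=6 cylinder contributes a regular 6-gon of circumradius 6 (area = (6/2)·6.000²·sin(360°/6) = 93.53 mm²); the cylinder at (5, 13.5) is not intersected at this z (z outside [1, 14.5]); the cube at (7, 9) does not reach this height (z outside [15, 38.5]); the 11×15 cube at (2.5, 6.5) contributes its full rectangle (area 165.00 mm²); Taking the union: the 2 present regions are separate (no shared area or edge), so areas and boundary lengths simply add and each stays a separate island — area = 258.53 mm²; the cylinder at (-2.5, 15) is not intersected at this z (z outside [0, 11]); Combining (union): only that combined region is present, so the union is just that shape — area = 258.53 mm². Checking containment: the cross-section at z = 14.8 is a subset of the cross-section at z = 8.5.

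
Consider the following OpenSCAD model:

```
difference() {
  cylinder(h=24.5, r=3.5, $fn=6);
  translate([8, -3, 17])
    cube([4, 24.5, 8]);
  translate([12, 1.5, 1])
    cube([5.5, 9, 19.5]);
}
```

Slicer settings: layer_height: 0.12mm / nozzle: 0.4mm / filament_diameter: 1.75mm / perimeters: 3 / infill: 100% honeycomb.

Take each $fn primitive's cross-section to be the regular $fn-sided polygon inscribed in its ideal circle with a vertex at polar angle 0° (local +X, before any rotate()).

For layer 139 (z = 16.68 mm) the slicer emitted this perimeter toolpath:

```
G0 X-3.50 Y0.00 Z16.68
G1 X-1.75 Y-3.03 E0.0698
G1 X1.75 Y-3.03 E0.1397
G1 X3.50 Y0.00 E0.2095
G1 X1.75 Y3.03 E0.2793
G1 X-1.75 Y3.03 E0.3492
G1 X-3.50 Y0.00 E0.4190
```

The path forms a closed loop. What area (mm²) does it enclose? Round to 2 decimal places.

Apply the shoelace formula to the sequence of (X, Y) vertices; enclosed area = 31.81 mm².

31.81 mm²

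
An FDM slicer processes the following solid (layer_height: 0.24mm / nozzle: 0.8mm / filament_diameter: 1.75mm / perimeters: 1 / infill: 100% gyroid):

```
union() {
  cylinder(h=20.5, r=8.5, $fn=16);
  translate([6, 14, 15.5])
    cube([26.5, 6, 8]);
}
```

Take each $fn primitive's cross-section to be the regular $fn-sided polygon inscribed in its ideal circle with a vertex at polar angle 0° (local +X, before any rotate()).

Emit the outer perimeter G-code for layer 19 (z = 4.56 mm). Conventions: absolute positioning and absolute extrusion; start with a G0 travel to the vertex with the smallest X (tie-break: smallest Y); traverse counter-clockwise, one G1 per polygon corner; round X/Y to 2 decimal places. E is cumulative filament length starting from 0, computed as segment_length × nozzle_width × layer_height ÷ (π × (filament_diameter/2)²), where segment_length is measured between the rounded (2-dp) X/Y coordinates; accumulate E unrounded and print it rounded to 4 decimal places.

G0 X-8.50 Y0.00 Z4.56
G1 X-7.85 Y-3.25 E0.2646
G1 X-6.01 Y-6.01 E0.5294
G1 X-3.25 Y-7.85 E0.7941
G1 X0.00 Y-8.50 E1.0587
G1 X3.25 Y-7.85 E1.3233
G1 X6.01 Y-6.01 E1.5881
G1 X7.85 Y-3.25 E1.8528
G1 X8.50 Y0.00 E2.1174
G1 X7.85 Y3.25 E2.3820
G1 X6.01 Y6.01 E2.6468
G1 X3.25 Y7.85 E2.9115
G1 X0.00 Y8.50 E3.1761
G1 X-3.25 Y7.85 E3.4407
G1 X-6.01 Y6.01 E3.7055
G1 X-7.85 Y3.25 E3.9703
G1 X-8.50 Y0.00 E4.2348

At z = 4.56 mm: the cylinder: section is a regular 16-gon, circumradius r=8.5; the cube at (6, 14) is absent (z outside [15.5, 23.5]); Taking the union: only the r=8.5 cylinder is present, so the union is just that shape — 1 connected region. The outline is a single polygon with 16 vertices. Extrusion per mm of travel: 0.8 × 0.24 / (π × 0.875²) = 0.079824. Accumulating E over each segment gives final E = 4.2348.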